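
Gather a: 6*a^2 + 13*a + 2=6*a^2 + 13*a + 2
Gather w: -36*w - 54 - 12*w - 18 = -48*w - 72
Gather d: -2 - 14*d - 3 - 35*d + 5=-49*d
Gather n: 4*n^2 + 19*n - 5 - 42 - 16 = 4*n^2 + 19*n - 63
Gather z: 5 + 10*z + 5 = 10*z + 10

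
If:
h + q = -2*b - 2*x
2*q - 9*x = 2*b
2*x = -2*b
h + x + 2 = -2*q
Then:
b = 4/9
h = 14/9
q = -14/9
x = -4/9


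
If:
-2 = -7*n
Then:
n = 2/7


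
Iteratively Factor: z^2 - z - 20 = (z + 4)*(z - 5)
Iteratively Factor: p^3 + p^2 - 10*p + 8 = (p - 1)*(p^2 + 2*p - 8) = (p - 2)*(p - 1)*(p + 4)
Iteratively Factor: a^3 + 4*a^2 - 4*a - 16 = (a - 2)*(a^2 + 6*a + 8) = (a - 2)*(a + 2)*(a + 4)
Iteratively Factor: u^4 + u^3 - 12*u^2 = (u)*(u^3 + u^2 - 12*u) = u*(u - 3)*(u^2 + 4*u) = u^2*(u - 3)*(u + 4)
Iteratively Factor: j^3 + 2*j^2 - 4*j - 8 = (j + 2)*(j^2 - 4) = (j + 2)^2*(j - 2)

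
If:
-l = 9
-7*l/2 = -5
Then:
No Solution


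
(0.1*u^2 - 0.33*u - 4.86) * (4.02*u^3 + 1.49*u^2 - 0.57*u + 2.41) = 0.402*u^5 - 1.1776*u^4 - 20.0859*u^3 - 6.8123*u^2 + 1.9749*u - 11.7126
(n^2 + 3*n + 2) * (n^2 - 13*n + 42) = n^4 - 10*n^3 + 5*n^2 + 100*n + 84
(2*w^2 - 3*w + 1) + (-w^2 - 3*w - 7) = w^2 - 6*w - 6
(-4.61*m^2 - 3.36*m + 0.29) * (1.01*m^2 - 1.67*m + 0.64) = -4.6561*m^4 + 4.3051*m^3 + 2.9537*m^2 - 2.6347*m + 0.1856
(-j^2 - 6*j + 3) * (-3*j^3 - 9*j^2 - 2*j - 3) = 3*j^5 + 27*j^4 + 47*j^3 - 12*j^2 + 12*j - 9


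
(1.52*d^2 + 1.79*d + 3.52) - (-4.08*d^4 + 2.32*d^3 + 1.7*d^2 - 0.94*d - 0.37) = 4.08*d^4 - 2.32*d^3 - 0.18*d^2 + 2.73*d + 3.89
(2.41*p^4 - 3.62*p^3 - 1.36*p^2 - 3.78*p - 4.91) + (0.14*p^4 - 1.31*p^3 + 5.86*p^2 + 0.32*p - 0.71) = 2.55*p^4 - 4.93*p^3 + 4.5*p^2 - 3.46*p - 5.62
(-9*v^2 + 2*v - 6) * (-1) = 9*v^2 - 2*v + 6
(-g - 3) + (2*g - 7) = g - 10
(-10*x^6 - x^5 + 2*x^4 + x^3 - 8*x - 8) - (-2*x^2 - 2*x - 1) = -10*x^6 - x^5 + 2*x^4 + x^3 + 2*x^2 - 6*x - 7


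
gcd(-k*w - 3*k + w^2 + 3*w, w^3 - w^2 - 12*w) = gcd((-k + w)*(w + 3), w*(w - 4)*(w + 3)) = w + 3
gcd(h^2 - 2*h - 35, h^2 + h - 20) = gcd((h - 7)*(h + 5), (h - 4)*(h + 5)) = h + 5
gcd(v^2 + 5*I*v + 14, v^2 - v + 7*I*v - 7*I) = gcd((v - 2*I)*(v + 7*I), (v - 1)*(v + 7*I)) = v + 7*I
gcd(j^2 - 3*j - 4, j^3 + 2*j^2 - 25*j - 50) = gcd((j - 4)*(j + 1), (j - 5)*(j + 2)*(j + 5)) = 1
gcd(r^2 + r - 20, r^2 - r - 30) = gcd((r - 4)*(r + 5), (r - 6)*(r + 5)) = r + 5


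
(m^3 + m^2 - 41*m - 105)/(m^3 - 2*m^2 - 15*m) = (m^2 - 2*m - 35)/(m*(m - 5))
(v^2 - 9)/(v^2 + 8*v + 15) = (v - 3)/(v + 5)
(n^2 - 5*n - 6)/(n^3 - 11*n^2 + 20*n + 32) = (n - 6)/(n^2 - 12*n + 32)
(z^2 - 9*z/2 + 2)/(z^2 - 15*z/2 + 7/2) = (z - 4)/(z - 7)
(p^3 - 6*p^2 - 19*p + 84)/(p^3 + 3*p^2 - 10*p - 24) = (p - 7)/(p + 2)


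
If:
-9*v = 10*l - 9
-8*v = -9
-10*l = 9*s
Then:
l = -9/80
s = 1/8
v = 9/8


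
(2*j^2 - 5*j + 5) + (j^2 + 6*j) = 3*j^2 + j + 5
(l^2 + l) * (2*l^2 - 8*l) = 2*l^4 - 6*l^3 - 8*l^2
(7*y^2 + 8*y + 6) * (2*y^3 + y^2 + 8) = 14*y^5 + 23*y^4 + 20*y^3 + 62*y^2 + 64*y + 48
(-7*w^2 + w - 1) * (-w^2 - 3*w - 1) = 7*w^4 + 20*w^3 + 5*w^2 + 2*w + 1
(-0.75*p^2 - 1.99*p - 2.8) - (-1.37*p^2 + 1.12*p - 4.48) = 0.62*p^2 - 3.11*p + 1.68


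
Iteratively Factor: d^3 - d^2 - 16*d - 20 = (d + 2)*(d^2 - 3*d - 10) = (d - 5)*(d + 2)*(d + 2)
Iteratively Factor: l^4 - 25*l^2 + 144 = (l + 3)*(l^3 - 3*l^2 - 16*l + 48) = (l - 3)*(l + 3)*(l^2 - 16) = (l - 4)*(l - 3)*(l + 3)*(l + 4)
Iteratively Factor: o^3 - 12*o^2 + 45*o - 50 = (o - 5)*(o^2 - 7*o + 10) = (o - 5)*(o - 2)*(o - 5)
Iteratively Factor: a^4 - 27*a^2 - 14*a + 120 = (a - 2)*(a^3 + 2*a^2 - 23*a - 60) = (a - 2)*(a + 4)*(a^2 - 2*a - 15) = (a - 2)*(a + 3)*(a + 4)*(a - 5)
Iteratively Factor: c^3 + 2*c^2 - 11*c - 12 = (c + 4)*(c^2 - 2*c - 3) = (c + 1)*(c + 4)*(c - 3)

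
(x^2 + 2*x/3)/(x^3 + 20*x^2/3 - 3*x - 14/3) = x/(x^2 + 6*x - 7)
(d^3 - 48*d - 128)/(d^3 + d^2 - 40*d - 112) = (d - 8)/(d - 7)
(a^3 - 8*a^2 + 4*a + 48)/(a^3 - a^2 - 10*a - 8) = (a - 6)/(a + 1)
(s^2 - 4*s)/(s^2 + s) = (s - 4)/(s + 1)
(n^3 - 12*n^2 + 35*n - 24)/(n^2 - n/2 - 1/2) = 2*(n^2 - 11*n + 24)/(2*n + 1)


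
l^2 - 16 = (l - 4)*(l + 4)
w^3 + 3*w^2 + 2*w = w*(w + 1)*(w + 2)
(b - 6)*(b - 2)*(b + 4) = b^3 - 4*b^2 - 20*b + 48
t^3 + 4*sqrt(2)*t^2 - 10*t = t*(t - sqrt(2))*(t + 5*sqrt(2))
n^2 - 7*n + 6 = (n - 6)*(n - 1)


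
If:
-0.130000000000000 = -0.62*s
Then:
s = 0.21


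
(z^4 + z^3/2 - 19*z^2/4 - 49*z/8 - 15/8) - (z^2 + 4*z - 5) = z^4 + z^3/2 - 23*z^2/4 - 81*z/8 + 25/8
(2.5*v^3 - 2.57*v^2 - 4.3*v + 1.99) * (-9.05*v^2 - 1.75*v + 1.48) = -22.625*v^5 + 18.8835*v^4 + 47.1125*v^3 - 14.2881*v^2 - 9.8465*v + 2.9452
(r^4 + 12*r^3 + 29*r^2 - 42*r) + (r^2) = r^4 + 12*r^3 + 30*r^2 - 42*r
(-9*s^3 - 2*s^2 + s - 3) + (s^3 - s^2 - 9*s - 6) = -8*s^3 - 3*s^2 - 8*s - 9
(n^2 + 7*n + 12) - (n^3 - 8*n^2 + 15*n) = -n^3 + 9*n^2 - 8*n + 12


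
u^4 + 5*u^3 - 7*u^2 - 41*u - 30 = (u - 3)*(u + 1)*(u + 2)*(u + 5)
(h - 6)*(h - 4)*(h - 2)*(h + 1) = h^4 - 11*h^3 + 32*h^2 - 4*h - 48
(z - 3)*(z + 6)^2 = z^3 + 9*z^2 - 108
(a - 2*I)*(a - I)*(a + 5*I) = a^3 + 2*I*a^2 + 13*a - 10*I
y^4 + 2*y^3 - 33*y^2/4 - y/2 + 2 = (y - 2)*(y - 1/2)*(y + 1/2)*(y + 4)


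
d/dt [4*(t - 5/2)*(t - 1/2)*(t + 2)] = 12*t^2 - 8*t - 19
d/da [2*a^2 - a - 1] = 4*a - 1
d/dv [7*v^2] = 14*v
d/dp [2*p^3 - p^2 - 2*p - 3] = 6*p^2 - 2*p - 2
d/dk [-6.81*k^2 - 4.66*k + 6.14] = -13.62*k - 4.66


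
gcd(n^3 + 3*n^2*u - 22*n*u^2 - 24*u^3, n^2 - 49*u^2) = 1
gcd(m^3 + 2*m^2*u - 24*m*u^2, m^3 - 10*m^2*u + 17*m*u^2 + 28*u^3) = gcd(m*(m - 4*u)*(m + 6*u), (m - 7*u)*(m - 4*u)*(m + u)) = -m + 4*u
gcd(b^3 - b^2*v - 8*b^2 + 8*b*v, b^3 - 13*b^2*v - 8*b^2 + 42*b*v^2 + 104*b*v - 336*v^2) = b - 8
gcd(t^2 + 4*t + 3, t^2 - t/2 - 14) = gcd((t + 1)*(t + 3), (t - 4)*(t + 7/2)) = 1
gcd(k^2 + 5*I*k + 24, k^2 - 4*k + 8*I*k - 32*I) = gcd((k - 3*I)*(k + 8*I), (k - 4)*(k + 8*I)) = k + 8*I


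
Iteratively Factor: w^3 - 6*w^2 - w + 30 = (w - 5)*(w^2 - w - 6) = (w - 5)*(w + 2)*(w - 3)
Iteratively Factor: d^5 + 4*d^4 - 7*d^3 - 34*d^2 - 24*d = (d - 3)*(d^4 + 7*d^3 + 14*d^2 + 8*d) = (d - 3)*(d + 4)*(d^3 + 3*d^2 + 2*d) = (d - 3)*(d + 2)*(d + 4)*(d^2 + d) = (d - 3)*(d + 1)*(d + 2)*(d + 4)*(d)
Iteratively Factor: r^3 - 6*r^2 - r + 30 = (r - 5)*(r^2 - r - 6) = (r - 5)*(r - 3)*(r + 2)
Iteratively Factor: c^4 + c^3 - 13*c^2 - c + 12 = (c - 3)*(c^3 + 4*c^2 - c - 4) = (c - 3)*(c + 1)*(c^2 + 3*c - 4) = (c - 3)*(c - 1)*(c + 1)*(c + 4)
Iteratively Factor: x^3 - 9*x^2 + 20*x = (x - 5)*(x^2 - 4*x) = (x - 5)*(x - 4)*(x)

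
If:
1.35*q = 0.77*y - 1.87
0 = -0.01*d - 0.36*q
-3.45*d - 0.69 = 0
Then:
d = -0.20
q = 0.01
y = 2.44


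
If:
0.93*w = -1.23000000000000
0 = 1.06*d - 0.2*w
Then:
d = -0.25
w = -1.32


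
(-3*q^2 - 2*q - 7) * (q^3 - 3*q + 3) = -3*q^5 - 2*q^4 + 2*q^3 - 3*q^2 + 15*q - 21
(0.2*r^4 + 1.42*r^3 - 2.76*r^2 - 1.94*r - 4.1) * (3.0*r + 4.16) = 0.6*r^5 + 5.092*r^4 - 2.3728*r^3 - 17.3016*r^2 - 20.3704*r - 17.056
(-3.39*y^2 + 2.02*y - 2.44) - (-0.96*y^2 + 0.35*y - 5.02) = -2.43*y^2 + 1.67*y + 2.58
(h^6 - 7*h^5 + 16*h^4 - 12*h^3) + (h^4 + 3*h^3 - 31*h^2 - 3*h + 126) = h^6 - 7*h^5 + 17*h^4 - 9*h^3 - 31*h^2 - 3*h + 126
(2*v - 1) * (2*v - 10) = 4*v^2 - 22*v + 10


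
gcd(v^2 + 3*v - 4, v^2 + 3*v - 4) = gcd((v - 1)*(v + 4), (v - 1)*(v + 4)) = v^2 + 3*v - 4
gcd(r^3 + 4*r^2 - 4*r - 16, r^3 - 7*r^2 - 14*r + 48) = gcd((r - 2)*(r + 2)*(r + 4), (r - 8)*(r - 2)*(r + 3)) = r - 2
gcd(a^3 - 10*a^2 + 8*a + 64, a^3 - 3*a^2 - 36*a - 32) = a - 8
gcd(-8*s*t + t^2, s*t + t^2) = t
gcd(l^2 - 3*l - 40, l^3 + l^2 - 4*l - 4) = 1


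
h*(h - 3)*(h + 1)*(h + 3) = h^4 + h^3 - 9*h^2 - 9*h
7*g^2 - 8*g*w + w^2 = (-7*g + w)*(-g + w)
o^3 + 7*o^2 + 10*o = o*(o + 2)*(o + 5)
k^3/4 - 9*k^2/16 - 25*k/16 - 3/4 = (k/4 + 1/4)*(k - 4)*(k + 3/4)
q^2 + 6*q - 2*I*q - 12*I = (q + 6)*(q - 2*I)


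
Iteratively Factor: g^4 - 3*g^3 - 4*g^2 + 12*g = (g)*(g^3 - 3*g^2 - 4*g + 12) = g*(g - 2)*(g^2 - g - 6) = g*(g - 2)*(g + 2)*(g - 3)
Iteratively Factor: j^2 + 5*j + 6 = (j + 3)*(j + 2)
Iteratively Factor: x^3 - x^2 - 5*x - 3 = (x - 3)*(x^2 + 2*x + 1) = (x - 3)*(x + 1)*(x + 1)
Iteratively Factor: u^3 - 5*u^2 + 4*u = (u)*(u^2 - 5*u + 4) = u*(u - 4)*(u - 1)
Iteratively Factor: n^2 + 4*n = (n)*(n + 4)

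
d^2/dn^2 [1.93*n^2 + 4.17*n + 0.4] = 3.86000000000000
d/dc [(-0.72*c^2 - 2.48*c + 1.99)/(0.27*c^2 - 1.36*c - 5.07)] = (1.6488*c^2 + 6.2262*c + 15.28)/(0.0729*c^4 - 0.7344*c^3 - 0.8882*c^2 + 13.7904*c + 25.7049)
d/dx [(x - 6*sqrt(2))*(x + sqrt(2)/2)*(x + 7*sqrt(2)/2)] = 3*x^2 - 4*sqrt(2)*x - 89/2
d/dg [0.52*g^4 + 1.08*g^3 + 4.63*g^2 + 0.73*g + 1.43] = 2.08*g^3 + 3.24*g^2 + 9.26*g + 0.73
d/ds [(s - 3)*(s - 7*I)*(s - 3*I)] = 3*s^2 + s*(-6 - 20*I) - 21 + 30*I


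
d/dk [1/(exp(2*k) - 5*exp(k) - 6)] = (5 - 2*exp(k))*exp(k)/(-exp(2*k) + 5*exp(k) + 6)^2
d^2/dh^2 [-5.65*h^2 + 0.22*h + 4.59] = -11.3000000000000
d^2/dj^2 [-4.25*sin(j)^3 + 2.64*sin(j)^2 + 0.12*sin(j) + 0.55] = 38.25*sin(j)^3 - 10.56*sin(j)^2 - 25.62*sin(j) + 5.28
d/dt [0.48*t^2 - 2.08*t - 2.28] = 0.96*t - 2.08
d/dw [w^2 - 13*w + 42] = 2*w - 13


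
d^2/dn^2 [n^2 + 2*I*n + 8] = 2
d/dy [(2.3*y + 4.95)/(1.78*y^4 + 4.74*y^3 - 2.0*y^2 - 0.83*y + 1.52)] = (-12.282*y^4 - 57.048*y^3 - 65.789*y^2 + 19.8*y + 7.6045)/(3.1684*y^8 + 16.8744*y^7 + 15.3476*y^6 - 21.9148*y^5 + 1.5428*y^4 + 17.7296*y^3 - 5.3911*y^2 - 2.5232*y + 2.3104)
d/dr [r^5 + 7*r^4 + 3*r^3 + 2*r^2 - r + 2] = 5*r^4 + 28*r^3 + 9*r^2 + 4*r - 1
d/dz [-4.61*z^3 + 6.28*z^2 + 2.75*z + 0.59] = -13.83*z^2 + 12.56*z + 2.75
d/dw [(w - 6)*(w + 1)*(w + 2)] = 3*w^2 - 6*w - 16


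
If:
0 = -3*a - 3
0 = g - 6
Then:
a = -1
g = 6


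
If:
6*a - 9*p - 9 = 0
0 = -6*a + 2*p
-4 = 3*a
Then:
No Solution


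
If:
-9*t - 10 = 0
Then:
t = -10/9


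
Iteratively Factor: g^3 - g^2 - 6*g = (g - 3)*(g^2 + 2*g) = g*(g - 3)*(g + 2)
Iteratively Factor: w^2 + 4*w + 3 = (w + 1)*(w + 3)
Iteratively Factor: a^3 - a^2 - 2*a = (a)*(a^2 - a - 2) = a*(a - 2)*(a + 1)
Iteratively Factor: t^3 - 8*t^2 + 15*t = (t - 3)*(t^2 - 5*t) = t*(t - 3)*(t - 5)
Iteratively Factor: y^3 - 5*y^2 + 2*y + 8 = (y + 1)*(y^2 - 6*y + 8) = (y - 2)*(y + 1)*(y - 4)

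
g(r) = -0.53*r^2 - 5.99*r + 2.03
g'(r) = -1.06*r - 5.99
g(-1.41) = 9.42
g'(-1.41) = -4.50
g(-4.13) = 17.73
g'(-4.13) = -1.61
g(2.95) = -20.25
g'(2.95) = -9.12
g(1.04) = -4.77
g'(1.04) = -7.09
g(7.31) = -70.08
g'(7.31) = -13.74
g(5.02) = -41.40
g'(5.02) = -11.31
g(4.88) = -39.82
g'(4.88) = -11.16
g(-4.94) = 18.69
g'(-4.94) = -0.75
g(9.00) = -94.81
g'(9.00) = -15.53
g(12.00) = -146.17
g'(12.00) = -18.71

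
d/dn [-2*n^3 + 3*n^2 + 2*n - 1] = -6*n^2 + 6*n + 2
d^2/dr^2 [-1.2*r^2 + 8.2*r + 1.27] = -2.40000000000000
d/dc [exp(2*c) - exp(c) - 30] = (2*exp(c) - 1)*exp(c)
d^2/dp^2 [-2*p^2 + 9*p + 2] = -4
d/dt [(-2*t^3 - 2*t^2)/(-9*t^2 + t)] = 2*(9*t^2 - 2*t - 1)/(81*t^2 - 18*t + 1)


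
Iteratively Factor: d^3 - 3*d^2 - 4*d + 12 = (d - 3)*(d^2 - 4) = (d - 3)*(d + 2)*(d - 2)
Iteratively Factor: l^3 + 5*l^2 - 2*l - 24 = (l + 3)*(l^2 + 2*l - 8) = (l - 2)*(l + 3)*(l + 4)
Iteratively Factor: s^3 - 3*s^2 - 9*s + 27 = (s - 3)*(s^2 - 9) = (s - 3)^2*(s + 3)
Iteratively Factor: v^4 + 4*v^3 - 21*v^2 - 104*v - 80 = (v + 4)*(v^3 - 21*v - 20) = (v + 4)^2*(v^2 - 4*v - 5) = (v - 5)*(v + 4)^2*(v + 1)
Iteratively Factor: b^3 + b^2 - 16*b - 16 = (b + 4)*(b^2 - 3*b - 4) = (b - 4)*(b + 4)*(b + 1)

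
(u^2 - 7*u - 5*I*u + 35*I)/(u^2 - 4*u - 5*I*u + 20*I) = (u - 7)/(u - 4)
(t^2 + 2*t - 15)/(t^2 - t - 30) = (t - 3)/(t - 6)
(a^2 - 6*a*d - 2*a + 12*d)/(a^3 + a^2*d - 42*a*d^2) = (a - 2)/(a*(a + 7*d))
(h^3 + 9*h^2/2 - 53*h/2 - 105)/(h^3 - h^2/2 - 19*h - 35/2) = (h + 6)/(h + 1)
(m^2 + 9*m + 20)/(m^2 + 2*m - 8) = (m + 5)/(m - 2)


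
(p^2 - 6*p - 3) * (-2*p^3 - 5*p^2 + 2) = -2*p^5 + 7*p^4 + 36*p^3 + 17*p^2 - 12*p - 6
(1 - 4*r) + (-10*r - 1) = -14*r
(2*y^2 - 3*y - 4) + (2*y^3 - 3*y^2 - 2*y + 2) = 2*y^3 - y^2 - 5*y - 2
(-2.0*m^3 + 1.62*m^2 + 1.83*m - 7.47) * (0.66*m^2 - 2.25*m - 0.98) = -1.32*m^5 + 5.5692*m^4 - 0.4772*m^3 - 10.6353*m^2 + 15.0141*m + 7.3206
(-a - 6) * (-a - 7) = a^2 + 13*a + 42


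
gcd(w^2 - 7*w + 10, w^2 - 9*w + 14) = w - 2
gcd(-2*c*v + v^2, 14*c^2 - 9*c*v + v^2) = -2*c + v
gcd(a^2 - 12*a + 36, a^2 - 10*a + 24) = a - 6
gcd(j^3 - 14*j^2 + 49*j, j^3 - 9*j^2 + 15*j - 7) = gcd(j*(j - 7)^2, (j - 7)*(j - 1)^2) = j - 7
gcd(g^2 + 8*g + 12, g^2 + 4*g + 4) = g + 2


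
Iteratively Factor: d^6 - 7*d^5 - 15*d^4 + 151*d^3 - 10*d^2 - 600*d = (d + 2)*(d^5 - 9*d^4 + 3*d^3 + 145*d^2 - 300*d) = (d - 5)*(d + 2)*(d^4 - 4*d^3 - 17*d^2 + 60*d) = (d - 5)^2*(d + 2)*(d^3 + d^2 - 12*d) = d*(d - 5)^2*(d + 2)*(d^2 + d - 12) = d*(d - 5)^2*(d - 3)*(d + 2)*(d + 4)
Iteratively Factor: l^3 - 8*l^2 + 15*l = (l)*(l^2 - 8*l + 15) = l*(l - 5)*(l - 3)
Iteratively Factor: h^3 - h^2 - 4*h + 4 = (h - 1)*(h^2 - 4) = (h - 2)*(h - 1)*(h + 2)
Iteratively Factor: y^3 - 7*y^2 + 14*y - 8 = (y - 4)*(y^2 - 3*y + 2) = (y - 4)*(y - 2)*(y - 1)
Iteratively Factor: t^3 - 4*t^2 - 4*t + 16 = (t - 2)*(t^2 - 2*t - 8) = (t - 4)*(t - 2)*(t + 2)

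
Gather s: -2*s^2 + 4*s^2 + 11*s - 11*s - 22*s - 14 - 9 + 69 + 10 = 2*s^2 - 22*s + 56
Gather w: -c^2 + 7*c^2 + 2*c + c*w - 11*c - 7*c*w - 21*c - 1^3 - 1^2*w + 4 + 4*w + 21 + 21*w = 6*c^2 - 30*c + w*(24 - 6*c) + 24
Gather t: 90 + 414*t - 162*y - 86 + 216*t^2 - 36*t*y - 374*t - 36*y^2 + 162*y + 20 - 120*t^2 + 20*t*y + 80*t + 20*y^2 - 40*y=96*t^2 + t*(120 - 16*y) - 16*y^2 - 40*y + 24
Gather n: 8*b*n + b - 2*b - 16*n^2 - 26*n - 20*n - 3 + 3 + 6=-b - 16*n^2 + n*(8*b - 46) + 6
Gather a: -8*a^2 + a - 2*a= -8*a^2 - a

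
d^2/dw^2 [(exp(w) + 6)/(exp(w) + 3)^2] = exp(w)/(exp(w) + 3)^2 + 6*exp(2*w)/(exp(w) + 3)^4 - 36*exp(w)/(exp(w) + 3)^4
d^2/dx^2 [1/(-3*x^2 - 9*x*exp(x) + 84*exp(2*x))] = ((x^2 + 3*x*exp(x) - 28*exp(2*x))*(3*x*exp(x) - 112*exp(2*x) + 6*exp(x) + 2) - 2*(3*x*exp(x) + 2*x - 56*exp(2*x) + 3*exp(x))^2)/(3*(x^2 + 3*x*exp(x) - 28*exp(2*x))^3)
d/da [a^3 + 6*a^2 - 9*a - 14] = 3*a^2 + 12*a - 9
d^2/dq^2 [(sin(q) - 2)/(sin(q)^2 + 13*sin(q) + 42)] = (-sin(q)^5 + 21*sin(q)^4 + 332*sin(q)^3 + 536*sin(q)^2 - 3264*sin(q) - 1600)/(sin(q)^2 + 13*sin(q) + 42)^3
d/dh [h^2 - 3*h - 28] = 2*h - 3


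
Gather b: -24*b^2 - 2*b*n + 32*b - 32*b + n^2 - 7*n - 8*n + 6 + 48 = -24*b^2 - 2*b*n + n^2 - 15*n + 54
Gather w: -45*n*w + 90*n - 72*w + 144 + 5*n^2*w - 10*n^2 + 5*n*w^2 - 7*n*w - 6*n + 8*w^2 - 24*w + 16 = -10*n^2 + 84*n + w^2*(5*n + 8) + w*(5*n^2 - 52*n - 96) + 160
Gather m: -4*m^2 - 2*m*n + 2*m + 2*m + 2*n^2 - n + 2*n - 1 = -4*m^2 + m*(4 - 2*n) + 2*n^2 + n - 1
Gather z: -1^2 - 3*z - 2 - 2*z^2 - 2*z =-2*z^2 - 5*z - 3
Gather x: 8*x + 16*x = 24*x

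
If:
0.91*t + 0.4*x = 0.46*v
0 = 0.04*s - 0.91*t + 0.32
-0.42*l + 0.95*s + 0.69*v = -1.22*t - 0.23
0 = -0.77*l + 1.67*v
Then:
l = 1.92274156866821*x + 1.41194031299541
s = 0.195135682968272*x - 0.513334448159059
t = 0.00857739265794602*x + 0.32908420008092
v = 0.886533537649415*x + 0.651014395812256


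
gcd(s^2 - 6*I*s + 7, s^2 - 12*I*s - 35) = s - 7*I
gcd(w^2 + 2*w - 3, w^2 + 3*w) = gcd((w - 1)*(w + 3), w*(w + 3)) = w + 3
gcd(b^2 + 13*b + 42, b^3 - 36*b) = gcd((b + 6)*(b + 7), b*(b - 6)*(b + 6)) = b + 6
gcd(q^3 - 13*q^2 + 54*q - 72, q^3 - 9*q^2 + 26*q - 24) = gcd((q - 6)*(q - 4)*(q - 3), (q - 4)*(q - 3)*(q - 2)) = q^2 - 7*q + 12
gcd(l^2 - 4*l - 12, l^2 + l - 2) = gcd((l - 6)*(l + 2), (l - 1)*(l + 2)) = l + 2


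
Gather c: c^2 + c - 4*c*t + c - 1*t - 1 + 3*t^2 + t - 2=c^2 + c*(2 - 4*t) + 3*t^2 - 3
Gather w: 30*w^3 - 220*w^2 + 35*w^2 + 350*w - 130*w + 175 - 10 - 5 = 30*w^3 - 185*w^2 + 220*w + 160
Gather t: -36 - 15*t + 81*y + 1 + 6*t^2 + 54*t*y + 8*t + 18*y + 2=6*t^2 + t*(54*y - 7) + 99*y - 33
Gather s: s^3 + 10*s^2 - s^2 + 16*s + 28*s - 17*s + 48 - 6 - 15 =s^3 + 9*s^2 + 27*s + 27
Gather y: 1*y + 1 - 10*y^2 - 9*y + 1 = -10*y^2 - 8*y + 2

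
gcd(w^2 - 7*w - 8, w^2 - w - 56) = w - 8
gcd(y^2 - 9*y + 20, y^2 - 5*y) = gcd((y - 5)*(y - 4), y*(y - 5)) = y - 5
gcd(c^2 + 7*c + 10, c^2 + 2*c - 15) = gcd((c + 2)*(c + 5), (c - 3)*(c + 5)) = c + 5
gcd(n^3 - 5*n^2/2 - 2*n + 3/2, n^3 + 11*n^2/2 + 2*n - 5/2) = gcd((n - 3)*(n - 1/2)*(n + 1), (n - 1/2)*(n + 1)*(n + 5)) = n^2 + n/2 - 1/2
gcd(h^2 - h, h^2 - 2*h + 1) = h - 1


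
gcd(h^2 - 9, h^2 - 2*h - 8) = 1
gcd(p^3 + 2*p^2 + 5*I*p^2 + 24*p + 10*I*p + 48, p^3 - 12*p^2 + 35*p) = 1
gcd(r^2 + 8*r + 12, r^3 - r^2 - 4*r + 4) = r + 2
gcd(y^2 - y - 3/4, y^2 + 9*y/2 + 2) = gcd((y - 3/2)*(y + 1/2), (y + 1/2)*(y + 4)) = y + 1/2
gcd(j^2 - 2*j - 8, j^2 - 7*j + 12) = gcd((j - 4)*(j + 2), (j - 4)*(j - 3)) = j - 4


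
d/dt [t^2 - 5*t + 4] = 2*t - 5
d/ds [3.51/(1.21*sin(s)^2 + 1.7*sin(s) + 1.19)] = -(8.4942*sin(s) + 5.967)*cos(s)/(1.21*sin(s)^2 + 1.7*sin(s) + 1.19)^2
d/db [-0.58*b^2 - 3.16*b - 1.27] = -1.16*b - 3.16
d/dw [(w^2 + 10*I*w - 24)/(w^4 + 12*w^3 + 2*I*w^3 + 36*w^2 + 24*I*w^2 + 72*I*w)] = (-2*w^4 - 32*I*w^3 + w^2*(136 - 48*I) + w*(288 + 144*I) + 288*I)/(w^7 + w^6*(18 + 4*I) + w^5*(104 + 72*I) + w^4*(144 + 432*I) + w^3*(-432 + 864*I) - 864*w^2)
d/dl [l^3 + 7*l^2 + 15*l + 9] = 3*l^2 + 14*l + 15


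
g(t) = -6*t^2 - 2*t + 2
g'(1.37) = -18.44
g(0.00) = 2.00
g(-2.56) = -32.20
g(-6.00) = -202.00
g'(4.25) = -53.00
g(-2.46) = -29.39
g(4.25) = -114.88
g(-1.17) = -3.87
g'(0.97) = -13.64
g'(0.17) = -4.04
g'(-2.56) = 28.72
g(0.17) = 1.49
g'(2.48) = -31.76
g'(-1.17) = 12.04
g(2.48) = -39.86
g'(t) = -12*t - 2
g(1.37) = -12.00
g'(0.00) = -2.00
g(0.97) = -5.59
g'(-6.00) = 70.00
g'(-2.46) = 27.52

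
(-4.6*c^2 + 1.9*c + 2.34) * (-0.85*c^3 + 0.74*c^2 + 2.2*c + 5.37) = 3.91*c^5 - 5.019*c^4 - 10.703*c^3 - 18.7904*c^2 + 15.351*c + 12.5658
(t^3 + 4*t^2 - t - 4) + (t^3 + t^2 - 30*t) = 2*t^3 + 5*t^2 - 31*t - 4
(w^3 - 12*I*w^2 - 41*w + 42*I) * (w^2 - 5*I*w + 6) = w^5 - 17*I*w^4 - 95*w^3 + 175*I*w^2 - 36*w + 252*I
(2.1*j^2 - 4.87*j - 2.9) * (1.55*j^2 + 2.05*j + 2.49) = 3.255*j^4 - 3.2435*j^3 - 9.2495*j^2 - 18.0713*j - 7.221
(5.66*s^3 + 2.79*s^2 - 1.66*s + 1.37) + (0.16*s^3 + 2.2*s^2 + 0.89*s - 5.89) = 5.82*s^3 + 4.99*s^2 - 0.77*s - 4.52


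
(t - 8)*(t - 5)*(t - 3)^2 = t^4 - 19*t^3 + 127*t^2 - 357*t + 360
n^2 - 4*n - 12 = (n - 6)*(n + 2)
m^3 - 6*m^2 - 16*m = m*(m - 8)*(m + 2)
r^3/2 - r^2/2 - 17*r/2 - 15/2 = (r/2 + 1/2)*(r - 5)*(r + 3)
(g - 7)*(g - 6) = g^2 - 13*g + 42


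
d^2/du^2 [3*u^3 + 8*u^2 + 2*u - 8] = 18*u + 16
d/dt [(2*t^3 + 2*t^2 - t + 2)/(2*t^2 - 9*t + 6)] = 4*(t^4 - 9*t^3 + 5*t^2 + 4*t + 3)/(4*t^4 - 36*t^3 + 105*t^2 - 108*t + 36)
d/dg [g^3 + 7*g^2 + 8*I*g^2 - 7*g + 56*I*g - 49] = 3*g^2 + g*(14 + 16*I) - 7 + 56*I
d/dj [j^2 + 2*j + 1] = 2*j + 2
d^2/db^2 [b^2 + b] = 2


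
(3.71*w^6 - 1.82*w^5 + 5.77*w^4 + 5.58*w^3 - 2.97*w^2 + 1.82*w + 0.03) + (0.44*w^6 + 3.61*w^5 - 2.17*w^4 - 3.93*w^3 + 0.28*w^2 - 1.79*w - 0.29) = 4.15*w^6 + 1.79*w^5 + 3.6*w^4 + 1.65*w^3 - 2.69*w^2 + 0.03*w - 0.26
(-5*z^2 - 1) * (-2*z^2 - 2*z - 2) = 10*z^4 + 10*z^3 + 12*z^2 + 2*z + 2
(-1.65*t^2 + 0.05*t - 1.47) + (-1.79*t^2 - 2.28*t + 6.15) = -3.44*t^2 - 2.23*t + 4.68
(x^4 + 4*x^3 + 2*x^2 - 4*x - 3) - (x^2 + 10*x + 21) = x^4 + 4*x^3 + x^2 - 14*x - 24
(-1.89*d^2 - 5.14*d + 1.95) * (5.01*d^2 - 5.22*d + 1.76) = -9.4689*d^4 - 15.8856*d^3 + 33.2739*d^2 - 19.2254*d + 3.432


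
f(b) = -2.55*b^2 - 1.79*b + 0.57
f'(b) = -5.1*b - 1.79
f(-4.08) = -34.58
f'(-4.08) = 19.02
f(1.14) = -4.78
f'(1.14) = -7.60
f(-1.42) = -2.03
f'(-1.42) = 5.45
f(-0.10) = 0.72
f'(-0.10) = -1.28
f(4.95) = -70.77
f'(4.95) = -27.04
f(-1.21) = -1.00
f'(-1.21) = 4.38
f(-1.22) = -1.04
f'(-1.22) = 4.43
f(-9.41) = -208.38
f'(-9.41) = 46.20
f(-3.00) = -17.01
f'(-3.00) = 13.51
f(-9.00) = -189.87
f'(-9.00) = 44.11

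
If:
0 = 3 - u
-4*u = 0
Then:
No Solution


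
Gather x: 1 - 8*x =1 - 8*x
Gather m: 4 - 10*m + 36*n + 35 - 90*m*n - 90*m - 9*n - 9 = m*(-90*n - 100) + 27*n + 30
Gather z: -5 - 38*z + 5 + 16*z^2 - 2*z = 16*z^2 - 40*z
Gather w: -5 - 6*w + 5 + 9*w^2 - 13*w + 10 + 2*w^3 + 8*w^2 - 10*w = 2*w^3 + 17*w^2 - 29*w + 10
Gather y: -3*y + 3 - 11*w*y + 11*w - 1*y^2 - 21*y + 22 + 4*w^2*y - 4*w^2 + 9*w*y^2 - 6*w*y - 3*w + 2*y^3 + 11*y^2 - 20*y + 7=-4*w^2 + 8*w + 2*y^3 + y^2*(9*w + 10) + y*(4*w^2 - 17*w - 44) + 32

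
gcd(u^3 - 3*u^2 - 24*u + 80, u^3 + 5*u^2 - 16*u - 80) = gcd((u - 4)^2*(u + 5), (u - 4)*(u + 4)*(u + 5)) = u^2 + u - 20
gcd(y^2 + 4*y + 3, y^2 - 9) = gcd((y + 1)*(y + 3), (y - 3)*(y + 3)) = y + 3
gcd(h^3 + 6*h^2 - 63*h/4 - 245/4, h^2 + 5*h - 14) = h + 7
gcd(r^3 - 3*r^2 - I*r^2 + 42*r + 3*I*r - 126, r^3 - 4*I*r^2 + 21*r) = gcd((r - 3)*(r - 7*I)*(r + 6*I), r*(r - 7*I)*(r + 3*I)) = r - 7*I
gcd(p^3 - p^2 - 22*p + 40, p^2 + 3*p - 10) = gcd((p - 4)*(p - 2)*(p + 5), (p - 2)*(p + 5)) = p^2 + 3*p - 10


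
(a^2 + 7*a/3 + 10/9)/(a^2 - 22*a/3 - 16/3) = (a + 5/3)/(a - 8)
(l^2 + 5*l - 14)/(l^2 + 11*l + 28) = (l - 2)/(l + 4)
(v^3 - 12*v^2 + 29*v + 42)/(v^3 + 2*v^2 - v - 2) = (v^2 - 13*v + 42)/(v^2 + v - 2)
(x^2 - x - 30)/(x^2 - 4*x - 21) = (-x^2 + x + 30)/(-x^2 + 4*x + 21)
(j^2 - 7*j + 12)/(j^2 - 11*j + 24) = (j - 4)/(j - 8)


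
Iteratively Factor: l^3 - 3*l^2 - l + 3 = (l - 3)*(l^2 - 1) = (l - 3)*(l - 1)*(l + 1)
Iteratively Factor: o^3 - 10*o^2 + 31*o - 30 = (o - 3)*(o^2 - 7*o + 10) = (o - 5)*(o - 3)*(o - 2)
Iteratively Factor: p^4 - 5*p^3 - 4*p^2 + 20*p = (p - 5)*(p^3 - 4*p) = (p - 5)*(p + 2)*(p^2 - 2*p) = p*(p - 5)*(p + 2)*(p - 2)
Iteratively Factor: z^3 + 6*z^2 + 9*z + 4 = (z + 1)*(z^2 + 5*z + 4) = (z + 1)*(z + 4)*(z + 1)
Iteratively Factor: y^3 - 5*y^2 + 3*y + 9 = (y + 1)*(y^2 - 6*y + 9) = (y - 3)*(y + 1)*(y - 3)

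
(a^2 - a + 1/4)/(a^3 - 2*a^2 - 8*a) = (-a^2 + a - 1/4)/(a*(-a^2 + 2*a + 8))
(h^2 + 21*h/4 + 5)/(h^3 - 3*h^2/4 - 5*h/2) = (h + 4)/(h*(h - 2))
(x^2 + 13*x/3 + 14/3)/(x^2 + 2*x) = (x + 7/3)/x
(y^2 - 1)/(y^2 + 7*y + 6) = (y - 1)/(y + 6)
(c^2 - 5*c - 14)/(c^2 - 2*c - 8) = (c - 7)/(c - 4)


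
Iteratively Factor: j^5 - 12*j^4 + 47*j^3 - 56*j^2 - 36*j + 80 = (j - 2)*(j^4 - 10*j^3 + 27*j^2 - 2*j - 40) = (j - 4)*(j - 2)*(j^3 - 6*j^2 + 3*j + 10) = (j - 5)*(j - 4)*(j - 2)*(j^2 - j - 2) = (j - 5)*(j - 4)*(j - 2)*(j + 1)*(j - 2)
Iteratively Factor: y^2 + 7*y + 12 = (y + 4)*(y + 3)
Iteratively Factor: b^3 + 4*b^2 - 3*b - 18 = (b + 3)*(b^2 + b - 6) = (b + 3)^2*(b - 2)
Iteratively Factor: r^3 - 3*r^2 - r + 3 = (r + 1)*(r^2 - 4*r + 3) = (r - 1)*(r + 1)*(r - 3)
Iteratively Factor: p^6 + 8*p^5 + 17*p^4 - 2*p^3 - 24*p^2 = (p - 1)*(p^5 + 9*p^4 + 26*p^3 + 24*p^2) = (p - 1)*(p + 4)*(p^4 + 5*p^3 + 6*p^2) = (p - 1)*(p + 3)*(p + 4)*(p^3 + 2*p^2) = p*(p - 1)*(p + 3)*(p + 4)*(p^2 + 2*p) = p*(p - 1)*(p + 2)*(p + 3)*(p + 4)*(p)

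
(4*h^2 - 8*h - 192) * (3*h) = 12*h^3 - 24*h^2 - 576*h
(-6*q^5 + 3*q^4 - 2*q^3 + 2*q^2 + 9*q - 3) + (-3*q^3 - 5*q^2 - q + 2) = -6*q^5 + 3*q^4 - 5*q^3 - 3*q^2 + 8*q - 1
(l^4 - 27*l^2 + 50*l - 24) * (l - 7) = l^5 - 7*l^4 - 27*l^3 + 239*l^2 - 374*l + 168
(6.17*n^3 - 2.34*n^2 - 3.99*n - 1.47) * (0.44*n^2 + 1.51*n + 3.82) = 2.7148*n^5 + 8.2871*n^4 + 18.2804*n^3 - 15.6105*n^2 - 17.4615*n - 5.6154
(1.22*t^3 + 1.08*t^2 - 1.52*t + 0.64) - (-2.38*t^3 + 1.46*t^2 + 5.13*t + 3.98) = 3.6*t^3 - 0.38*t^2 - 6.65*t - 3.34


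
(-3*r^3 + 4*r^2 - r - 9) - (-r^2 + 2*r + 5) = -3*r^3 + 5*r^2 - 3*r - 14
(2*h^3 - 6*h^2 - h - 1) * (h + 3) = 2*h^4 - 19*h^2 - 4*h - 3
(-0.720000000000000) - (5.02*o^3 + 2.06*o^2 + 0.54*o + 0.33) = -5.02*o^3 - 2.06*o^2 - 0.54*o - 1.05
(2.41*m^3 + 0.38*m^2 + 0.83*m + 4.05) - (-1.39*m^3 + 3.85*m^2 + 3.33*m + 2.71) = 3.8*m^3 - 3.47*m^2 - 2.5*m + 1.34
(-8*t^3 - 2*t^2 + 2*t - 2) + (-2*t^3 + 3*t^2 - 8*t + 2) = -10*t^3 + t^2 - 6*t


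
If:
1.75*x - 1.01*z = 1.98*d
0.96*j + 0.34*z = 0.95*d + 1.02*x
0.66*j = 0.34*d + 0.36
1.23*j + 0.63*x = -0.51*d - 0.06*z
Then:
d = 1.77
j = 1.46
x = -3.38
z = -9.32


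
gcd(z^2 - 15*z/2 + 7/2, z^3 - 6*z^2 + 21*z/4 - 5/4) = z - 1/2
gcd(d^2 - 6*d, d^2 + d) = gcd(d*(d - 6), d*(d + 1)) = d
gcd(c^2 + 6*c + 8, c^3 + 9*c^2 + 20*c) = c + 4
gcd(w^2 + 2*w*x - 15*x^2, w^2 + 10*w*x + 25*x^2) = w + 5*x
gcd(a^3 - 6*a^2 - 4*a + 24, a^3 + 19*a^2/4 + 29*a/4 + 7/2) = a + 2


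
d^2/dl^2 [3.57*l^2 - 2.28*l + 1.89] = 7.14000000000000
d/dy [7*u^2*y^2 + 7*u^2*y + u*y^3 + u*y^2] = u*(14*u*y + 7*u + 3*y^2 + 2*y)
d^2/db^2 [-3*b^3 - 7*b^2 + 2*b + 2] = -18*b - 14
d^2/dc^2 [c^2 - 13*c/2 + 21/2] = 2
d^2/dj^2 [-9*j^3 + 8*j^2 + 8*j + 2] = 16 - 54*j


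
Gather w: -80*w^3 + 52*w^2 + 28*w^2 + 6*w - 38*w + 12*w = -80*w^3 + 80*w^2 - 20*w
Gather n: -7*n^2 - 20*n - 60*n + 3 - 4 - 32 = -7*n^2 - 80*n - 33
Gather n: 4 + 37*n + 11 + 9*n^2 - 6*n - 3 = 9*n^2 + 31*n + 12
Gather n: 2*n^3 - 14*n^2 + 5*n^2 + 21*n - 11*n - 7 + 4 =2*n^3 - 9*n^2 + 10*n - 3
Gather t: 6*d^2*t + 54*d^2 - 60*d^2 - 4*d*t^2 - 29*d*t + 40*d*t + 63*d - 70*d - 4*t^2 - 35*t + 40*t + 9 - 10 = -6*d^2 - 7*d + t^2*(-4*d - 4) + t*(6*d^2 + 11*d + 5) - 1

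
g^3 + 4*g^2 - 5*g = g*(g - 1)*(g + 5)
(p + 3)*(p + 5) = p^2 + 8*p + 15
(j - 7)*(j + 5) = j^2 - 2*j - 35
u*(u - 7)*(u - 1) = u^3 - 8*u^2 + 7*u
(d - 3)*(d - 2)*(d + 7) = d^3 + 2*d^2 - 29*d + 42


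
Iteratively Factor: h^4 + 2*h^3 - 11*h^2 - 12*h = (h + 1)*(h^3 + h^2 - 12*h) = (h + 1)*(h + 4)*(h^2 - 3*h) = (h - 3)*(h + 1)*(h + 4)*(h)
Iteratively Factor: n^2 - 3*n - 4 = (n + 1)*(n - 4)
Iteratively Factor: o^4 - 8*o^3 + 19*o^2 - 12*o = (o)*(o^3 - 8*o^2 + 19*o - 12) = o*(o - 1)*(o^2 - 7*o + 12) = o*(o - 4)*(o - 1)*(o - 3)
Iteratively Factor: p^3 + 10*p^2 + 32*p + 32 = (p + 4)*(p^2 + 6*p + 8) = (p + 4)^2*(p + 2)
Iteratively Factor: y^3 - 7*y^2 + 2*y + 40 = (y - 4)*(y^2 - 3*y - 10) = (y - 5)*(y - 4)*(y + 2)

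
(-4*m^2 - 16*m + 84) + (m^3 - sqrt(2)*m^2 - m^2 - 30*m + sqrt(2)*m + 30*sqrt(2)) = m^3 - 5*m^2 - sqrt(2)*m^2 - 46*m + sqrt(2)*m + 30*sqrt(2) + 84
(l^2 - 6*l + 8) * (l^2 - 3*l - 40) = l^4 - 9*l^3 - 14*l^2 + 216*l - 320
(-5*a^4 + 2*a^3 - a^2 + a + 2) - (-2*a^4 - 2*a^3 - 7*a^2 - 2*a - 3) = -3*a^4 + 4*a^3 + 6*a^2 + 3*a + 5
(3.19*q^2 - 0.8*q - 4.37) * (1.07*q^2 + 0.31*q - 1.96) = 3.4133*q^4 + 0.1329*q^3 - 11.1763*q^2 + 0.2133*q + 8.5652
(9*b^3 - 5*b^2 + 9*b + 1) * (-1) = -9*b^3 + 5*b^2 - 9*b - 1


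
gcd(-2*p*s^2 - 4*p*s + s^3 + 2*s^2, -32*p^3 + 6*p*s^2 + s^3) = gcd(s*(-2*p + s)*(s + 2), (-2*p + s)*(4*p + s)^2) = 2*p - s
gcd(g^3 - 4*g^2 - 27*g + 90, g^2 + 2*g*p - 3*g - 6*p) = g - 3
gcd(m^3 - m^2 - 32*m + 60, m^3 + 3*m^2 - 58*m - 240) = m + 6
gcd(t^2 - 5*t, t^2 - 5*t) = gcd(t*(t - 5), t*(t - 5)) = t^2 - 5*t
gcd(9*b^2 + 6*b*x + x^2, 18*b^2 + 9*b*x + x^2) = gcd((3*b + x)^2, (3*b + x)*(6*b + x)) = 3*b + x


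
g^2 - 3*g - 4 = (g - 4)*(g + 1)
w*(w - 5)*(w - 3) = w^3 - 8*w^2 + 15*w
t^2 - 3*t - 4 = (t - 4)*(t + 1)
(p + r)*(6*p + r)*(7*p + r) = 42*p^3 + 55*p^2*r + 14*p*r^2 + r^3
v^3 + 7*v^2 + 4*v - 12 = (v - 1)*(v + 2)*(v + 6)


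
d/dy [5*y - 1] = 5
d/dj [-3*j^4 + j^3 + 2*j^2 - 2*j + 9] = -12*j^3 + 3*j^2 + 4*j - 2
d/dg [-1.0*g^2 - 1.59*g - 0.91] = -2.0*g - 1.59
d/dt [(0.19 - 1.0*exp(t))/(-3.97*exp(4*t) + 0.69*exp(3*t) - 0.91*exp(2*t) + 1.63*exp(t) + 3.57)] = (-11.91*exp(4*t) + 4.3972*exp(3*t) - 1.3033*exp(2*t) + 0.3458*exp(t) - 3.8797)*exp(t)/(15.7609*exp(8*t) - 5.4786*exp(7*t) + 7.7015*exp(6*t) - 14.198*exp(5*t) - 25.2683*exp(4*t) + 1.96*exp(3*t) - 3.8405*exp(2*t) + 11.6382*exp(t) + 12.7449)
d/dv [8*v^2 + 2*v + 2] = 16*v + 2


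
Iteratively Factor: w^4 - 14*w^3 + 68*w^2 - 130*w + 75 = (w - 1)*(w^3 - 13*w^2 + 55*w - 75) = (w - 5)*(w - 1)*(w^2 - 8*w + 15) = (w - 5)^2*(w - 1)*(w - 3)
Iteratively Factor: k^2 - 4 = (k + 2)*(k - 2)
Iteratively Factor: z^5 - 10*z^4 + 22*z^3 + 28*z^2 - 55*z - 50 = (z + 1)*(z^4 - 11*z^3 + 33*z^2 - 5*z - 50) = (z + 1)^2*(z^3 - 12*z^2 + 45*z - 50) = (z - 5)*(z + 1)^2*(z^2 - 7*z + 10) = (z - 5)*(z - 2)*(z + 1)^2*(z - 5)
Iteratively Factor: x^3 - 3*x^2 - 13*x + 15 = (x + 3)*(x^2 - 6*x + 5) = (x - 1)*(x + 3)*(x - 5)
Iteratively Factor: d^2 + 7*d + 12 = (d + 4)*(d + 3)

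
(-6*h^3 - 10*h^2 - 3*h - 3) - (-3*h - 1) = -6*h^3 - 10*h^2 - 2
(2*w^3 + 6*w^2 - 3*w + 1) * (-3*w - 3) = -6*w^4 - 24*w^3 - 9*w^2 + 6*w - 3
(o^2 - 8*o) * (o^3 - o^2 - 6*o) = o^5 - 9*o^4 + 2*o^3 + 48*o^2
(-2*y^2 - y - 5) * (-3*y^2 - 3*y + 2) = 6*y^4 + 9*y^3 + 14*y^2 + 13*y - 10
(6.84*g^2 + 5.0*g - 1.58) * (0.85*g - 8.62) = 5.814*g^3 - 54.7108*g^2 - 44.443*g + 13.6196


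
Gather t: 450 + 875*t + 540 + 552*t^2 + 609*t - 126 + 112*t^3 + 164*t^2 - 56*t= 112*t^3 + 716*t^2 + 1428*t + 864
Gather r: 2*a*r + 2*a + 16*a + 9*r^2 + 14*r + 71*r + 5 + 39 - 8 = 18*a + 9*r^2 + r*(2*a + 85) + 36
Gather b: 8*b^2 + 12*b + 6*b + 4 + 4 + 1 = 8*b^2 + 18*b + 9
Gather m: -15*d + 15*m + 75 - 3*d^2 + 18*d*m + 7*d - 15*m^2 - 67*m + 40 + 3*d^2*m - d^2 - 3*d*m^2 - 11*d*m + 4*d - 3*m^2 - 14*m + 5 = -4*d^2 - 4*d + m^2*(-3*d - 18) + m*(3*d^2 + 7*d - 66) + 120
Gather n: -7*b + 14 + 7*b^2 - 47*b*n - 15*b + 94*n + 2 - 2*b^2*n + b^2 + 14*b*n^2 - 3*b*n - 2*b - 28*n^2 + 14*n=8*b^2 - 24*b + n^2*(14*b - 28) + n*(-2*b^2 - 50*b + 108) + 16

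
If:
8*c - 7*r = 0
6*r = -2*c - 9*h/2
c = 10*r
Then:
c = 0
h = 0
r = 0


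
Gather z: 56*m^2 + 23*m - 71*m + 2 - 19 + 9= 56*m^2 - 48*m - 8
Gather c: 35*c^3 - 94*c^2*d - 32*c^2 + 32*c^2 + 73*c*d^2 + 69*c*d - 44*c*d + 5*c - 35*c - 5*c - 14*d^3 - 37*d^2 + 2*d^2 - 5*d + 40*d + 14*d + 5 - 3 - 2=35*c^3 - 94*c^2*d + c*(73*d^2 + 25*d - 35) - 14*d^3 - 35*d^2 + 49*d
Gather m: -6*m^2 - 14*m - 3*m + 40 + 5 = -6*m^2 - 17*m + 45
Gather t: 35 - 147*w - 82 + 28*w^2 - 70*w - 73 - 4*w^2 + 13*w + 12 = 24*w^2 - 204*w - 108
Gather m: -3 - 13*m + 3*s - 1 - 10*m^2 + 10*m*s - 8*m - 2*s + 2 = -10*m^2 + m*(10*s - 21) + s - 2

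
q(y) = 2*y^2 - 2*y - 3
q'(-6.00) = -26.00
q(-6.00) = 81.00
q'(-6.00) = -26.00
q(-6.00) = 81.00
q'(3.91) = 13.64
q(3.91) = 19.76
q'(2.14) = 6.56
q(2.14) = 1.88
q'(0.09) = -1.64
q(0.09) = -3.16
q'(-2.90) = -13.60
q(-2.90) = 19.62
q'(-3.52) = -16.08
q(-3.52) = 28.82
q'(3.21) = 10.84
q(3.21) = 11.19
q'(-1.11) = -6.44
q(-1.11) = 1.68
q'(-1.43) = -7.72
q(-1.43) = 3.95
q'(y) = 4*y - 2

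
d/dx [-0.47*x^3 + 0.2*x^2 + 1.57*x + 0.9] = -1.41*x^2 + 0.4*x + 1.57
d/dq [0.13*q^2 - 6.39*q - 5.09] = 0.26*q - 6.39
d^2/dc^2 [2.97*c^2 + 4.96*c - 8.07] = 5.94000000000000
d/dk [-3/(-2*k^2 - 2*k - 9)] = 6*(-2*k - 1)/(2*k^2 + 2*k + 9)^2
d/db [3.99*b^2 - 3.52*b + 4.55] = 7.98*b - 3.52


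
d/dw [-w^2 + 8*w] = 8 - 2*w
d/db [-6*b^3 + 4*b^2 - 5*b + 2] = -18*b^2 + 8*b - 5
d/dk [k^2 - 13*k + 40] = 2*k - 13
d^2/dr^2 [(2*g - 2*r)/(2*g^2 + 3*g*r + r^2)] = 4*((g - r)*(3*g + 2*r)^2 + (2*g + 3*r)*(2*g^2 + 3*g*r + r^2))/(2*g^2 + 3*g*r + r^2)^3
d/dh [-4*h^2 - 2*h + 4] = -8*h - 2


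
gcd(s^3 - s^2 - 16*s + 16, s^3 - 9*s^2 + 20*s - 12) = s - 1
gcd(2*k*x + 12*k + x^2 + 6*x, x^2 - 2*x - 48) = x + 6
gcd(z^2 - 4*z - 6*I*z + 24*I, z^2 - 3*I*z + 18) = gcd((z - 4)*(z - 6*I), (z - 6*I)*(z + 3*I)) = z - 6*I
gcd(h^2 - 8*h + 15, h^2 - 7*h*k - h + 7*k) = 1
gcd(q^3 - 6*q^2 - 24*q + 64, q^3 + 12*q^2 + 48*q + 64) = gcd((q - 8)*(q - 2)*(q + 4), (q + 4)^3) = q + 4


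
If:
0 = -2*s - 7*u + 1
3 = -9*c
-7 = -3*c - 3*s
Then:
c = -1/3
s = 8/3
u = -13/21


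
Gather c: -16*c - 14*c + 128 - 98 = 30 - 30*c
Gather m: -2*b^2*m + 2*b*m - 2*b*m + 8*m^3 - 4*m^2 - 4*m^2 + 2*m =8*m^3 - 8*m^2 + m*(2 - 2*b^2)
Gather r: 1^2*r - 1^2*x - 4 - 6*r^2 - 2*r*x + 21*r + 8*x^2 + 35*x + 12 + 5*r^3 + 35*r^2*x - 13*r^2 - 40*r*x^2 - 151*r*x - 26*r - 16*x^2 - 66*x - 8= 5*r^3 + r^2*(35*x - 19) + r*(-40*x^2 - 153*x - 4) - 8*x^2 - 32*x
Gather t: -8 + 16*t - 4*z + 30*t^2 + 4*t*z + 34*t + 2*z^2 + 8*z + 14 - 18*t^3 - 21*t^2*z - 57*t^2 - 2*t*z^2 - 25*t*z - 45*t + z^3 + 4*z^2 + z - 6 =-18*t^3 + t^2*(-21*z - 27) + t*(-2*z^2 - 21*z + 5) + z^3 + 6*z^2 + 5*z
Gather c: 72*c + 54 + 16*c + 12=88*c + 66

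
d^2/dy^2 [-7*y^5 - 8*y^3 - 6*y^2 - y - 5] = -140*y^3 - 48*y - 12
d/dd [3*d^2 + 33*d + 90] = 6*d + 33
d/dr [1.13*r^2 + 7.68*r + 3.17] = 2.26*r + 7.68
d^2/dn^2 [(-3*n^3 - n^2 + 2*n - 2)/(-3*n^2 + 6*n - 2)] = 4*(45*n^3 - 36*n^2 - 18*n + 20)/(27*n^6 - 162*n^5 + 378*n^4 - 432*n^3 + 252*n^2 - 72*n + 8)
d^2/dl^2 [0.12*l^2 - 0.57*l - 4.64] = 0.240000000000000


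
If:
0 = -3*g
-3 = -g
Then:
No Solution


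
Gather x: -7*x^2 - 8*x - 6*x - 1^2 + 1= -7*x^2 - 14*x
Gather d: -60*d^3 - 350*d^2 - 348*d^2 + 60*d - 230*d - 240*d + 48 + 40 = -60*d^3 - 698*d^2 - 410*d + 88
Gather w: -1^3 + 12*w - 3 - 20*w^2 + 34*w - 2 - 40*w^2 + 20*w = -60*w^2 + 66*w - 6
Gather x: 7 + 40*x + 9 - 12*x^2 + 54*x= -12*x^2 + 94*x + 16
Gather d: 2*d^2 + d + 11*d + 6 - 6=2*d^2 + 12*d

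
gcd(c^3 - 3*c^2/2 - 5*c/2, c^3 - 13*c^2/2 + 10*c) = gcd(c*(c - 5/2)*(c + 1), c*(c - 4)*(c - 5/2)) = c^2 - 5*c/2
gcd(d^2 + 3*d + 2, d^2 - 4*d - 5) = d + 1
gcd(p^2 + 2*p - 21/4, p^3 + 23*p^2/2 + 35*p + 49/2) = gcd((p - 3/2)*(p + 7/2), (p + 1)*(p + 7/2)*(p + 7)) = p + 7/2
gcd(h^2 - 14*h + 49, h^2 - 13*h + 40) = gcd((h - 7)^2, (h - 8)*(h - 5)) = 1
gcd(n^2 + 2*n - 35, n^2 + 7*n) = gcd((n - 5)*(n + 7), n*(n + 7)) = n + 7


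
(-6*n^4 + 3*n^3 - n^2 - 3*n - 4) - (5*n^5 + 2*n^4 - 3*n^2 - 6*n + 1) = -5*n^5 - 8*n^4 + 3*n^3 + 2*n^2 + 3*n - 5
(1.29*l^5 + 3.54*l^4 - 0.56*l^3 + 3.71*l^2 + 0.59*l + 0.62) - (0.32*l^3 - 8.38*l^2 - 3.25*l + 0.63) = 1.29*l^5 + 3.54*l^4 - 0.88*l^3 + 12.09*l^2 + 3.84*l - 0.01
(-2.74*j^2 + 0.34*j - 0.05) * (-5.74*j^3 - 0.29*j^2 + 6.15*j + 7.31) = 15.7276*j^5 - 1.157*j^4 - 16.6626*j^3 - 17.9239*j^2 + 2.1779*j - 0.3655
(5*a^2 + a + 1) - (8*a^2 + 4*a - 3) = -3*a^2 - 3*a + 4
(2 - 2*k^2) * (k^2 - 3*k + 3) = -2*k^4 + 6*k^3 - 4*k^2 - 6*k + 6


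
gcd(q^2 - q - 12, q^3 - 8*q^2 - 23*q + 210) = 1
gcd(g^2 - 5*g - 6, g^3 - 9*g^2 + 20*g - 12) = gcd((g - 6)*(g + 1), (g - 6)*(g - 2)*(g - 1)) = g - 6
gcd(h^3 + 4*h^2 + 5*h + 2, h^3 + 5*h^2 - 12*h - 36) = h + 2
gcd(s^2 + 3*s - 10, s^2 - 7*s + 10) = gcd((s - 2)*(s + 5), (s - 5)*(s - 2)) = s - 2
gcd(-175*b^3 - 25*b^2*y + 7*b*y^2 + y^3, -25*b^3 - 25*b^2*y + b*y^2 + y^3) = -25*b^2 + y^2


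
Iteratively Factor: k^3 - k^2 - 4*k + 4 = (k + 2)*(k^2 - 3*k + 2) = (k - 1)*(k + 2)*(k - 2)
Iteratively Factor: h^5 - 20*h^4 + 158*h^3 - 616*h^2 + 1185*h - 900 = (h - 3)*(h^4 - 17*h^3 + 107*h^2 - 295*h + 300) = (h - 5)*(h - 3)*(h^3 - 12*h^2 + 47*h - 60) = (h - 5)*(h - 4)*(h - 3)*(h^2 - 8*h + 15) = (h - 5)*(h - 4)*(h - 3)^2*(h - 5)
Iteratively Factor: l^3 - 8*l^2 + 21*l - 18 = (l - 3)*(l^2 - 5*l + 6) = (l - 3)*(l - 2)*(l - 3)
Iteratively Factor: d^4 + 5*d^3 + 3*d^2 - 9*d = (d)*(d^3 + 5*d^2 + 3*d - 9) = d*(d - 1)*(d^2 + 6*d + 9) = d*(d - 1)*(d + 3)*(d + 3)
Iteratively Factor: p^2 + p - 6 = (p + 3)*(p - 2)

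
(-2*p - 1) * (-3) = 6*p + 3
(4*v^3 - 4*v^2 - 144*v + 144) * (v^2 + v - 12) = 4*v^5 - 196*v^3 + 48*v^2 + 1872*v - 1728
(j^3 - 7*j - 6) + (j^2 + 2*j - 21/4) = j^3 + j^2 - 5*j - 45/4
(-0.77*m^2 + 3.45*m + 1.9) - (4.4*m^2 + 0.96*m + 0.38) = -5.17*m^2 + 2.49*m + 1.52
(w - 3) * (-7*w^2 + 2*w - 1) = -7*w^3 + 23*w^2 - 7*w + 3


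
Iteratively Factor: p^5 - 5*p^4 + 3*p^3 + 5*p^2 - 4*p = (p - 1)*(p^4 - 4*p^3 - p^2 + 4*p) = (p - 4)*(p - 1)*(p^3 - p) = (p - 4)*(p - 1)*(p + 1)*(p^2 - p) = p*(p - 4)*(p - 1)*(p + 1)*(p - 1)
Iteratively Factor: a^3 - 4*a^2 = (a - 4)*(a^2) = a*(a - 4)*(a)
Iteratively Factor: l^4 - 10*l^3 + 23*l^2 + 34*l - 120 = (l - 3)*(l^3 - 7*l^2 + 2*l + 40) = (l - 4)*(l - 3)*(l^2 - 3*l - 10) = (l - 4)*(l - 3)*(l + 2)*(l - 5)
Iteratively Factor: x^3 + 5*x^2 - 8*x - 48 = (x + 4)*(x^2 + x - 12) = (x + 4)^2*(x - 3)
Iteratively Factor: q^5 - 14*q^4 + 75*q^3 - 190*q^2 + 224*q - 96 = (q - 2)*(q^4 - 12*q^3 + 51*q^2 - 88*q + 48) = (q - 3)*(q - 2)*(q^3 - 9*q^2 + 24*q - 16) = (q - 4)*(q - 3)*(q - 2)*(q^2 - 5*q + 4) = (q - 4)*(q - 3)*(q - 2)*(q - 1)*(q - 4)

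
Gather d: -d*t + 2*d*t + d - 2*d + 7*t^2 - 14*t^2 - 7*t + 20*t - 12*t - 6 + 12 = d*(t - 1) - 7*t^2 + t + 6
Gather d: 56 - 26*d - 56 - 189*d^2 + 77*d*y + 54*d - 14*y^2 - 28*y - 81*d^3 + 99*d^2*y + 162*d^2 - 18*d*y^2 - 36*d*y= -81*d^3 + d^2*(99*y - 27) + d*(-18*y^2 + 41*y + 28) - 14*y^2 - 28*y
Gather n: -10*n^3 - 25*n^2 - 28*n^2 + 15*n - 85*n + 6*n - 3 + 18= -10*n^3 - 53*n^2 - 64*n + 15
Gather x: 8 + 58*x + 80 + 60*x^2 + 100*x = 60*x^2 + 158*x + 88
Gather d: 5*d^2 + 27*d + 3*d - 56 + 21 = 5*d^2 + 30*d - 35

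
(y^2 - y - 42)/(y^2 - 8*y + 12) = (y^2 - y - 42)/(y^2 - 8*y + 12)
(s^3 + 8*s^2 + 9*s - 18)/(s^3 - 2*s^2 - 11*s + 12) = (s + 6)/(s - 4)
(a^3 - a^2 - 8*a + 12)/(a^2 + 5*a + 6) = (a^2 - 4*a + 4)/(a + 2)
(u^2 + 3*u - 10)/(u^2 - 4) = (u + 5)/(u + 2)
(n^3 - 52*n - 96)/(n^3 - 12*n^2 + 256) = (n^2 + 8*n + 12)/(n^2 - 4*n - 32)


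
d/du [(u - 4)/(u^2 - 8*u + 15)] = (u^2 - 8*u - 2*(u - 4)^2 + 15)/(u^2 - 8*u + 15)^2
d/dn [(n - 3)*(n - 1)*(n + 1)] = 3*n^2 - 6*n - 1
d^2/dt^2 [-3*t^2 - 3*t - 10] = -6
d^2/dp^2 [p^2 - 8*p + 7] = 2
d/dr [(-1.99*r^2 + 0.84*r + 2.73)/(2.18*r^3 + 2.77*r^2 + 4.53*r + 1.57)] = (4.3382*r^4 - 3.6624*r^3 - 29.1957*r^2 - 21.3728*r - 11.0481)/(4.7524*r^6 + 12.0772*r^5 + 27.4237*r^4 + 31.9414*r^3 + 29.2187*r^2 + 14.2242*r + 2.4649)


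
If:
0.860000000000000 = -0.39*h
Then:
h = -2.21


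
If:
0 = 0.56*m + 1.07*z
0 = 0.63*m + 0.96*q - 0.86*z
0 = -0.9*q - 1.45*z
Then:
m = 0.00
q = 0.00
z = 0.00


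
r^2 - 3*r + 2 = (r - 2)*(r - 1)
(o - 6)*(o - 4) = o^2 - 10*o + 24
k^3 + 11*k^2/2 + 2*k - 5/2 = (k - 1/2)*(k + 1)*(k + 5)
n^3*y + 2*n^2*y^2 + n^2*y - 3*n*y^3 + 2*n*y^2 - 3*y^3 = (n - y)*(n + 3*y)*(n*y + y)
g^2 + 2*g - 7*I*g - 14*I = (g + 2)*(g - 7*I)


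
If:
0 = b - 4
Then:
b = 4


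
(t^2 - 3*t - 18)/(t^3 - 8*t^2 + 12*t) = (t + 3)/(t*(t - 2))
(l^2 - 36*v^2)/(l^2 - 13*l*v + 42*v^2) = (-l - 6*v)/(-l + 7*v)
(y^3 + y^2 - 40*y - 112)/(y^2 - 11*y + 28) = (y^2 + 8*y + 16)/(y - 4)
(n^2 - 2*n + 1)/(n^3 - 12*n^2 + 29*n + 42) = (n^2 - 2*n + 1)/(n^3 - 12*n^2 + 29*n + 42)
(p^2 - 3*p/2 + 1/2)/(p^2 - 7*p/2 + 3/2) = (p - 1)/(p - 3)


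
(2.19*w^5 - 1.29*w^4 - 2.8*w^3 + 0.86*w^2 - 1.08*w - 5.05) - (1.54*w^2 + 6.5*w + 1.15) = 2.19*w^5 - 1.29*w^4 - 2.8*w^3 - 0.68*w^2 - 7.58*w - 6.2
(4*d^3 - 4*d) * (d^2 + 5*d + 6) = 4*d^5 + 20*d^4 + 20*d^3 - 20*d^2 - 24*d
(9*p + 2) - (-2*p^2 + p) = 2*p^2 + 8*p + 2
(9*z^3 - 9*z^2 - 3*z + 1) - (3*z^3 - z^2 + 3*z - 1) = 6*z^3 - 8*z^2 - 6*z + 2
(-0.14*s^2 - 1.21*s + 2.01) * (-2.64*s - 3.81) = 0.3696*s^3 + 3.7278*s^2 - 0.6963*s - 7.6581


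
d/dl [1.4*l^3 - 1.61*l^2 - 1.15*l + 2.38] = 4.2*l^2 - 3.22*l - 1.15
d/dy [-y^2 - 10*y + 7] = -2*y - 10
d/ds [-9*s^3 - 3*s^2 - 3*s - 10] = -27*s^2 - 6*s - 3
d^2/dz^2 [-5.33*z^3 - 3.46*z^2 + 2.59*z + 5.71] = -31.98*z - 6.92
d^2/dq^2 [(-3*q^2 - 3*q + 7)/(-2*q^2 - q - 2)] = 6*(2*q^3 - 40*q^2 - 26*q + 9)/(8*q^6 + 12*q^5 + 30*q^4 + 25*q^3 + 30*q^2 + 12*q + 8)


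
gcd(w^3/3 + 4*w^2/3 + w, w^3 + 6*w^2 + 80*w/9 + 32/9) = 1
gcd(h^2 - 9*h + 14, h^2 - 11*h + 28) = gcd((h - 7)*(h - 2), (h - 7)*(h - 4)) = h - 7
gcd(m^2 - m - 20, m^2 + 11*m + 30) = 1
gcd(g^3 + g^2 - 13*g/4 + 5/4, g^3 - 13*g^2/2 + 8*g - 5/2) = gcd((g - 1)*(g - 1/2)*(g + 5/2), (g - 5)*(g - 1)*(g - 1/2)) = g^2 - 3*g/2 + 1/2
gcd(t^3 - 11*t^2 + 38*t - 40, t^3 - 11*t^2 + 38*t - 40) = t^3 - 11*t^2 + 38*t - 40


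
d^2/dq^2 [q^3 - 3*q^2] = 6*q - 6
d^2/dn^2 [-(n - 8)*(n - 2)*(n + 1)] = 18 - 6*n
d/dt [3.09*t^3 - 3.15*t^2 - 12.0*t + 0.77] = 9.27*t^2 - 6.3*t - 12.0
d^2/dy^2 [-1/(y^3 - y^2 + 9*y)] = 2*(y*(3*y - 1)*(y^2 - y + 9) - (3*y^2 - 2*y + 9)^2)/(y^3*(y^2 - y + 9)^3)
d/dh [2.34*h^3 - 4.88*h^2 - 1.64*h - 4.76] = 7.02*h^2 - 9.76*h - 1.64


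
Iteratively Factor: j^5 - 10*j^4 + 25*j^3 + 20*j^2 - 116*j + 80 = (j - 1)*(j^4 - 9*j^3 + 16*j^2 + 36*j - 80) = (j - 2)*(j - 1)*(j^3 - 7*j^2 + 2*j + 40) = (j - 4)*(j - 2)*(j - 1)*(j^2 - 3*j - 10) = (j - 4)*(j - 2)*(j - 1)*(j + 2)*(j - 5)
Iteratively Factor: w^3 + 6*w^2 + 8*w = (w + 4)*(w^2 + 2*w) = (w + 2)*(w + 4)*(w)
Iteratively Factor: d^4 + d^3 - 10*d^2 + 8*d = (d)*(d^3 + d^2 - 10*d + 8) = d*(d - 1)*(d^2 + 2*d - 8) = d*(d - 1)*(d + 4)*(d - 2)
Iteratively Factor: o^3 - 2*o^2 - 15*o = (o - 5)*(o^2 + 3*o) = (o - 5)*(o + 3)*(o)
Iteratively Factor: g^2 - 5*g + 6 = (g - 3)*(g - 2)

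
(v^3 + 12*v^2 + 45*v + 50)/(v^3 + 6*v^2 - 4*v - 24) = (v^2 + 10*v + 25)/(v^2 + 4*v - 12)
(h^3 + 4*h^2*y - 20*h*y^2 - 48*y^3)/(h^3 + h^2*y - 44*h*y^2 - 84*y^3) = (-h + 4*y)/(-h + 7*y)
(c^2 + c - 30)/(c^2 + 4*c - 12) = (c - 5)/(c - 2)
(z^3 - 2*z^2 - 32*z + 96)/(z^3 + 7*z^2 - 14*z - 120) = (z - 4)/(z + 5)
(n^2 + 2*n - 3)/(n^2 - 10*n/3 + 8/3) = 3*(n^2 + 2*n - 3)/(3*n^2 - 10*n + 8)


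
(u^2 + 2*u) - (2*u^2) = -u^2 + 2*u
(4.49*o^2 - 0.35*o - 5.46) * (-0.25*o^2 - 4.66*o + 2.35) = -1.1225*o^4 - 20.8359*o^3 + 13.5475*o^2 + 24.6211*o - 12.831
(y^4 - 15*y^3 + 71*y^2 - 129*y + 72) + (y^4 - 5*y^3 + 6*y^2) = 2*y^4 - 20*y^3 + 77*y^2 - 129*y + 72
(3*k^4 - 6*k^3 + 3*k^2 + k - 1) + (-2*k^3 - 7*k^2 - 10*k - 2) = 3*k^4 - 8*k^3 - 4*k^2 - 9*k - 3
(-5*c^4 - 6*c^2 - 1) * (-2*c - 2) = 10*c^5 + 10*c^4 + 12*c^3 + 12*c^2 + 2*c + 2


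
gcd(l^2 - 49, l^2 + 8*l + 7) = l + 7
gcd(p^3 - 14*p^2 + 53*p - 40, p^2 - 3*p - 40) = p - 8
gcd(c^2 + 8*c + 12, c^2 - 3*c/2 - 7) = c + 2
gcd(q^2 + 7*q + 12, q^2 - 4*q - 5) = 1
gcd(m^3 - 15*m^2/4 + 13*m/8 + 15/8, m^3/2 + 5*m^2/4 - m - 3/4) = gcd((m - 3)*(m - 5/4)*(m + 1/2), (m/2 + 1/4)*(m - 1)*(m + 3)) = m + 1/2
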